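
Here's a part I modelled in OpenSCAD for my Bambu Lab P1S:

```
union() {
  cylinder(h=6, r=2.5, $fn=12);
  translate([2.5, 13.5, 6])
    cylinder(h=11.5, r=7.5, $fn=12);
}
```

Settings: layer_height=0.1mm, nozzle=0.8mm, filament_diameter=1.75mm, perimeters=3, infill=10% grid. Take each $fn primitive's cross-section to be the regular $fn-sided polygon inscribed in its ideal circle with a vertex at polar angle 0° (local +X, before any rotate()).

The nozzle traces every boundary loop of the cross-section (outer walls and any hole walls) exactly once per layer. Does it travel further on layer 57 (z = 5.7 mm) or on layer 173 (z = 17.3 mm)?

Layer 57 (z = 5.7): the r=2.5 cylinder contributes a regular 12-gon of circumradius 2.5 (perimeter = 2·12·2.500·sin(180°/12) = 15.53 mm); the cylinder at (2.5, 13.5) is absent (z outside [6, 17.5]); Combining (union): only the r=2.5 cylinder is present, so the union is just that shape — boundary = 15.53 mm. So its perimeter = 15.53 mm. Layer 173 (z = 17.3): the cylinder is not intersected at this z (z outside [0, 6]); the cylinder at (2.5, 13.5): section is a regular 12-gon, circumradius r=7.5 (perimeter = 2·12·7.500·sin(180°/12) = 46.59 mm); Merging all regions: only the r=7.5 cylinder at (2.5, 13.5) is present, so the union is just that shape — boundary = 46.59 mm. So its perimeter = 46.59 mm. Layer 173 is larger (46.59 vs 15.53 mm).

layer 173 (z = 17.3 mm)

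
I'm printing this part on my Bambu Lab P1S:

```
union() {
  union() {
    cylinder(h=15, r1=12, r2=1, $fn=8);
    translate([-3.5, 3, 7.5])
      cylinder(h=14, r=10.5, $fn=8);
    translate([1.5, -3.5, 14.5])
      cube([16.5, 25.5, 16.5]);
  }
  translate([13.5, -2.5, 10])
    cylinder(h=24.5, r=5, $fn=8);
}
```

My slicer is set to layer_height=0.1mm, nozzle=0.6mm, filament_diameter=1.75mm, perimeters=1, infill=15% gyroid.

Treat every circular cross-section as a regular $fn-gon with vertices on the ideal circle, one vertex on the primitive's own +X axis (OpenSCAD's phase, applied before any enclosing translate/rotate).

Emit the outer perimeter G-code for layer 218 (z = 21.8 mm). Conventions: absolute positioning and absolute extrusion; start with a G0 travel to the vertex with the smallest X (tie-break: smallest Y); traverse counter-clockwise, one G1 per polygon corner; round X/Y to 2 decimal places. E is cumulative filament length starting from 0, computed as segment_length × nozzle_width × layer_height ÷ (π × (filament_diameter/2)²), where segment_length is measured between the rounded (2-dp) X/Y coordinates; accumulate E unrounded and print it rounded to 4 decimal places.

G0 X1.50 Y-3.50 Z21.80
G1 X8.91 Y-3.50 E0.1848
G1 X9.96 Y-6.04 E0.2534
G1 X13.50 Y-7.50 E0.3489
G1 X17.04 Y-6.04 E0.4444
G1 X18.50 Y-2.50 E0.5400
G1 X18.00 Y-1.29 E0.5726
G1 X18.00 Y22.00 E1.1536
G1 X1.50 Y22.00 E1.5652
G1 X1.50 Y-3.50 E2.2013

At z = 21.8 mm: the cone is not intersected at this z (z outside [0, 15]); the cylinder at (-3.5, 3) is not intersected at this z (z outside [7.5, 21.5]); the cube at (1.5, -3.5) (footprint 16.5×25.5) is included at this height; Combining (union): only the 16.5×25.5 cube at (1.5, -3.5) is present, so the union is just that shape — 1 connected region; the r=5 cylinder at (13.5, -2.5) gives a regular 8-gon of circumradius 5 (constant along its height); Merging all regions: the regions partially overlap (shared area 44.35 mm²), so overlapping operands fuse into one piece — 1 connected region. The outline is a single polygon with 9 vertices. Extrusion per mm of travel: 0.6 × 0.1 / (π × 0.875²) = 0.024945. Accumulating E over each segment gives final E = 2.2013.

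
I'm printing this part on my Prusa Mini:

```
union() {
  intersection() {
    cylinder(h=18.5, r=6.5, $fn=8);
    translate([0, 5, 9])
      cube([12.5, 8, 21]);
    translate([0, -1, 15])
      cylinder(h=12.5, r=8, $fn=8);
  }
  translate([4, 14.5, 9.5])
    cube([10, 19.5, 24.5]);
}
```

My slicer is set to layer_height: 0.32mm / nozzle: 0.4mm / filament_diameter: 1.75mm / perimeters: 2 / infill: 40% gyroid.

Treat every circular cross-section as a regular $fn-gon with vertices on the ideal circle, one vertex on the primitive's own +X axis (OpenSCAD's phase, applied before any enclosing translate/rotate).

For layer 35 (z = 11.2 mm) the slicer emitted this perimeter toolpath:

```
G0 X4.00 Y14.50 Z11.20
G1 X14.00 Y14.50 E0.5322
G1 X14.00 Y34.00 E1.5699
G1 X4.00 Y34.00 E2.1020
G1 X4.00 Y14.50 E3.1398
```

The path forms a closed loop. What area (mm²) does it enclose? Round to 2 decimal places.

195.00 mm²

Apply the shoelace formula to the sequence of (X, Y) vertices; enclosed area = 195.00 mm².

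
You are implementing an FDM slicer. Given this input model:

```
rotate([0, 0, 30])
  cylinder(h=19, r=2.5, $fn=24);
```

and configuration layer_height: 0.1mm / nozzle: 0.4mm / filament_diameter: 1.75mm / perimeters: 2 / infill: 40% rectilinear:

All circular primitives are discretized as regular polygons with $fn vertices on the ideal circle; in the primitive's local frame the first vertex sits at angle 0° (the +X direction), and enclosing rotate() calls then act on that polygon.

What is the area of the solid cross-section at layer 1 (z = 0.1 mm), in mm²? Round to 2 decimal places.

19.41 mm²

At z = 0.1 mm: the r=2.5 cylinder gives a regular 24-gon of circumradius 2.5 (constant along its height) (area = (24/2)·2.500²·sin(360°/24) = 19.41 mm²); (whole slice rotated 30° about Z — lengths, areas and connectivity unchanged). Overall, the cross-section is a single solid region. Net area = 19.41 mm².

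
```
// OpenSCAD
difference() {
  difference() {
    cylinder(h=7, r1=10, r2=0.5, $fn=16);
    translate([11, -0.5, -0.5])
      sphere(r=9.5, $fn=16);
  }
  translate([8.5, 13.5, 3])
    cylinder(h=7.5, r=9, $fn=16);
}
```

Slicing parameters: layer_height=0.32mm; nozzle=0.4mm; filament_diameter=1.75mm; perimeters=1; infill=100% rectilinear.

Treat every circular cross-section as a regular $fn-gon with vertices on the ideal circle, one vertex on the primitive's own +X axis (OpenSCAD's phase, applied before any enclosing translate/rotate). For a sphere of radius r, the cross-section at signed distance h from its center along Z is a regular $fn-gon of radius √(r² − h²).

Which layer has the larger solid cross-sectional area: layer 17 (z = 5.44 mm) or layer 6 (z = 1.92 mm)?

Layer 17 (z = 5.44): the cone: at t=0.777 of its height the radius interpolates to r₁+(r₂−r₁)t = 2.617, giving a regular 16-gon of that circumradius (area = (16/2)·2.617²·sin(360°/16) = 20.97 mm²); the r=9.5 sphere at (11, -0.5) contributes a regular 16-gon of circumradius √(9.5²−5.94²) = 7.414 (area = (16/2)·7.414²·sin(360°/16) = 168.28 mm²); After the difference (first − rest): starting from the cone (20.97 mm²), the r=9.5 sphere at (11, -0.5) misses the remaining region (no effect) — area = 20.97 mm²; the r=9 cylinder at (8.5, 13.5) gives a regular 16-gon of circumradius 9 (constant along its height) (area = (16/2)·9.000²·sin(360°/16) = 247.98 mm²); Subtracting the remaining from the first: starting from the result so far (20.97 mm²), the r=9 cylinder at (8.5, 13.5) misses the remaining region (no effect) — area = 20.97 mm². So its area = 20.97 mm². Layer 6 (z = 1.92): the cone: at t=0.274 of its height the radius interpolates to r₁+(r₂−r₁)t = 7.394, giving a regular 16-gon of that circumradius (area = (16/2)·7.394²·sin(360°/16) = 167.39 mm²); the sphere at (11, -0.5): section is a regular 16-gon, circumradius = √(r²−h²) = √(9.5²−2.42²) = 9.187 (area = (16/2)·9.187²·sin(360°/16) = 258.37 mm²); Subtracting the remaining from the first: starting from the cone (167.39 mm²), the r=9.5 sphere at (11, -0.5) partially overlaps it — only the 44.43 mm² overlap (of its 258.37 mm²) is removed, clipping the outline — area = 122.96 mm²; the cylinder at (8.5, 13.5) is absent (z outside [3, 10.5]); Subtracting the remaining from the first: none of the subtracted shapes is present at this height, so that combined region is unchanged — area = 122.96 mm². So its area = 122.96 mm². Layer 6 is larger (122.96 vs 20.97 mm²).

layer 6 (z = 1.92 mm)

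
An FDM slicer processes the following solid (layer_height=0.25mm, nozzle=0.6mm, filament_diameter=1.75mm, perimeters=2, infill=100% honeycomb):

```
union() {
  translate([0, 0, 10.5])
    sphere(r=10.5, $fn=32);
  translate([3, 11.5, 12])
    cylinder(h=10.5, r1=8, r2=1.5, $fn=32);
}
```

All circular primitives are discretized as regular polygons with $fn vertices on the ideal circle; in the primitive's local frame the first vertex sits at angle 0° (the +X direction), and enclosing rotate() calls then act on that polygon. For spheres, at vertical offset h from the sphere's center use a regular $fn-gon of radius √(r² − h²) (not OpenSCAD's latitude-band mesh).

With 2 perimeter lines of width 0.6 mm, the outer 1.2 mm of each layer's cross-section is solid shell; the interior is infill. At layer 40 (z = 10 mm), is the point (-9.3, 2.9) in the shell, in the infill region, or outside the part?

At z = 10 mm: the sphere: section is a regular 32-gon, circumradius = √(r²−h²) = √(10.5²−0.5²) = 10.488; the cone at (3, 11.5) is not intersected at this z (z outside [12, 22.5]); Combining (union): only the r=10.5 sphere is present, so the union is just that shape — 1 connected region. Overall, the cross-section is a single solid region. The nearest boundary edge runs (-9.69, 4.01)→(-10.29, 2.05); distance from the point to it = 0.70 mm. The point is inside the cross-section, 0.70 mm from the nearest boundary — within the 1.2 mm shell band (2 × 0.6).

shell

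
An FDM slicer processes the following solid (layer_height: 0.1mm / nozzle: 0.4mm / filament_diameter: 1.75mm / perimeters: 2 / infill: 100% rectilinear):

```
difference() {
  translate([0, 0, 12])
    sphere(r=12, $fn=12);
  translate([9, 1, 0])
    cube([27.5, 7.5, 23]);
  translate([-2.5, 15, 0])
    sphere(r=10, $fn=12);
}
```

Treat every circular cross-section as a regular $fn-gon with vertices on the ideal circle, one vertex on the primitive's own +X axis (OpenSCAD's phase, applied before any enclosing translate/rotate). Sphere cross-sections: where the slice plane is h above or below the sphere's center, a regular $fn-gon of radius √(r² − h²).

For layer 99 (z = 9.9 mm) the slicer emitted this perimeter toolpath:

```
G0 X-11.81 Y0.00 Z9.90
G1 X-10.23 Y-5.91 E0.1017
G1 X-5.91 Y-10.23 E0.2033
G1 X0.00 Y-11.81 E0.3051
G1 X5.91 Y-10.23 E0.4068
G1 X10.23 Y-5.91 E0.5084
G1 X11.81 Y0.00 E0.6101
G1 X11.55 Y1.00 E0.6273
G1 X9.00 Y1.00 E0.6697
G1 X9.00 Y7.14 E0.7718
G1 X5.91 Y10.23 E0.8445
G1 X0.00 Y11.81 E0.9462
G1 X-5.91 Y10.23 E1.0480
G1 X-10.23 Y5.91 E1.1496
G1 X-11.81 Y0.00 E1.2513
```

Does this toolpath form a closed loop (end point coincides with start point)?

Start point (G0): (-11.81, 0.00). End point (last G1): the path returns to the start — closed.

yes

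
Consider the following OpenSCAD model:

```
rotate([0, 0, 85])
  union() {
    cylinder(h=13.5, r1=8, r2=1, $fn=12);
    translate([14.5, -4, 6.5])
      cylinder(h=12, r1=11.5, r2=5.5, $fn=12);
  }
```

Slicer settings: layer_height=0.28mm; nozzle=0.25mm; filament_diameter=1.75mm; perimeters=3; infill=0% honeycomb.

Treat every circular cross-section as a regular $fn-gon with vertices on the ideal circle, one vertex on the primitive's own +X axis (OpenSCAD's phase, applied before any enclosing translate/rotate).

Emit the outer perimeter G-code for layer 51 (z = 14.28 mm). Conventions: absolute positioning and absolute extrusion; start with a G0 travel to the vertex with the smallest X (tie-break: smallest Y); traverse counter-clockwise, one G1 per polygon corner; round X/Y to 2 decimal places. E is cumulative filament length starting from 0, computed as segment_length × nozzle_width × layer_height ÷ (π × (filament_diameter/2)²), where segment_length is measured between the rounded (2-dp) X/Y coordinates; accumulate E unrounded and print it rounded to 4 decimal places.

G0 X-2.33 Y14.76 Z14.28
G1 X-1.65 Y10.88 E0.1146
G1 X0.88 Y7.86 E0.2293
G1 X4.59 Y6.52 E0.3441
G1 X8.46 Y7.20 E0.4584
G1 X11.48 Y9.73 E0.5731
G1 X12.83 Y13.43 E0.6877
G1 X12.15 Y17.31 E0.8024
G1 X9.61 Y20.33 E0.9172
G1 X5.91 Y21.68 E1.0318
G1 X2.03 Y20.99 E1.1465
G1 X-0.99 Y18.46 E1.2612
G1 X-2.33 Y14.76 E1.3757

At z = 14.28 mm: the cone does not reach this height (z outside [0, 13.5]); the cone at (14.5, -4): at t=0.648 of its height the radius interpolates to r₁+(r₂−r₁)t = 7.610, giving a regular 12-gon of that circumradius; Combining (union): only the cone at (14.5, -4) is present, so the union is just that shape — 1 connected region; (rotated 85° about Z; rotation is an isometry so areas/perimeters/island counts are preserved). The outline is a single polygon with 12 vertices. Extrusion per mm of travel: 0.25 × 0.28 / (π × 0.875²) = 0.029103. Accumulating E over each segment gives final E = 1.3757.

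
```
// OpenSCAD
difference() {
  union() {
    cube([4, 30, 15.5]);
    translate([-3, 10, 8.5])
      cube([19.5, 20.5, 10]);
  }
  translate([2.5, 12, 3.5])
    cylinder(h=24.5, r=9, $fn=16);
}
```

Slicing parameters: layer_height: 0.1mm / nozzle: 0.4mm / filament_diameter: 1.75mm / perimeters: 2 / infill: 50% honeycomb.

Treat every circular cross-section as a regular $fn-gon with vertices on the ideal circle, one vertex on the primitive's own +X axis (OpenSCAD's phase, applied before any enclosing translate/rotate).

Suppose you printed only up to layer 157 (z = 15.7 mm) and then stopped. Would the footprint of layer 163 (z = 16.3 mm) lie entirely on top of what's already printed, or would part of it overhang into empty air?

entirely on top

Compare the two slices. At z = 15.7: the cube is absent (z outside [0, 15.5]); the cube at (-3, 10) (footprint 19.5×20.5) is included at this height (area 399.75 mm²); Merging all regions: only the 19.5×20.5 cube at (-3, 10) is present, so the union is just that shape — area = 399.75 mm²; the r=9 cylinder at (2.5, 12) contributes a regular 16-gon of circumradius 9 (area = (16/2)·9.000²·sin(360°/16) = 247.98 mm²); Subtracting the remaining from the first: starting from that combined region (399.75 mm²), the r=9 cylinder at (2.5, 12) partially overlaps it — only the 136.10 mm² overlap (of its 247.98 mm²) is removed, clipping the outline — area = 263.65 mm². At z = 16.3: the cube does not reach this height (z outside [0, 15.5]); the cube at (-3, 10) (footprint 19.5×20.5) is included at this height (area 399.75 mm²); Taking the union: only the 19.5×20.5 cube at (-3, 10) is present, so the union is just that shape — area = 399.75 mm²; the r=9 cylinder at (2.5, 12) gives a regular 16-gon of circumradius 9 (constant along its height) (area = (16/2)·9.000²·sin(360°/16) = 247.98 mm²); After the difference (first − rest): starting from the result so far (399.75 mm²), the r=9 cylinder at (2.5, 12) partially overlaps it — only the 136.10 mm² overlap (of its 247.98 mm²) is removed, clipping the outline — area = 263.65 mm². Checking containment: the cross-section at z = 16.3 is a subset of the cross-section at z = 15.7.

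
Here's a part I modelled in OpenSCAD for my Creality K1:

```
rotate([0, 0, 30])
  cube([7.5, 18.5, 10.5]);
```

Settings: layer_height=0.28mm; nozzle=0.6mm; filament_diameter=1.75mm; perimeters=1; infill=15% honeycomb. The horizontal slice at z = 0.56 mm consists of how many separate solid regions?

1

At z = 0.56 mm: the cube (footprint 7.5×18.5) is included at this height; (rotated 30° about Z; rotation is an isometry so areas/perimeters/island counts are preserved). The result has 1 disconnected region.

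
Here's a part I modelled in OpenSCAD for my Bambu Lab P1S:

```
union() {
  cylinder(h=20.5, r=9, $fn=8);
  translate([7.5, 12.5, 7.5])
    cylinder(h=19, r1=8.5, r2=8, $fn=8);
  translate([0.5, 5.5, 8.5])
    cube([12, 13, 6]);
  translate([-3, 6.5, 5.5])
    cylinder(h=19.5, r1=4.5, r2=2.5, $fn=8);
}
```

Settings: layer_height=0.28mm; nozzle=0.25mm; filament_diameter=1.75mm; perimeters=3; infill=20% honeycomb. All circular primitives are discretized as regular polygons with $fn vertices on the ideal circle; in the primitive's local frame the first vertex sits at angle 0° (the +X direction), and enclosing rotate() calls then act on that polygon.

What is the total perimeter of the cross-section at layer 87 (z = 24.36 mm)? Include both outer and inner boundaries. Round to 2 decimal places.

65.04 mm

At z = 24.36 mm: the cylinder does not reach this height (z outside [0, 20.5]); the cone at (7.5, 12.5) (r1=8.5→r2=8) has section circumradius 8.056 here — a regular 8-gon (perimeter = 2·8·8.056·sin(180°/8) = 49.33 mm); the cube at (0.5, 5.5) is not intersected at this z (z outside [8.5, 14.5]); the cone at (-3, 6.5): at t=0.967 of its height the radius interpolates to r₁+(r₂−r₁)t = 2.566, giving a regular 8-gon of that circumradius (perimeter = 2·8·2.566·sin(180°/8) = 15.71 mm); Taking the union: the 2 present regions are separate (no shared area or edge), so areas and boundary lengths simply add and each stays a separate island — boundary = 65.04 mm. Overall, the cross-section has 2 separate islands. Total boundary length (outer) = 65.04 mm.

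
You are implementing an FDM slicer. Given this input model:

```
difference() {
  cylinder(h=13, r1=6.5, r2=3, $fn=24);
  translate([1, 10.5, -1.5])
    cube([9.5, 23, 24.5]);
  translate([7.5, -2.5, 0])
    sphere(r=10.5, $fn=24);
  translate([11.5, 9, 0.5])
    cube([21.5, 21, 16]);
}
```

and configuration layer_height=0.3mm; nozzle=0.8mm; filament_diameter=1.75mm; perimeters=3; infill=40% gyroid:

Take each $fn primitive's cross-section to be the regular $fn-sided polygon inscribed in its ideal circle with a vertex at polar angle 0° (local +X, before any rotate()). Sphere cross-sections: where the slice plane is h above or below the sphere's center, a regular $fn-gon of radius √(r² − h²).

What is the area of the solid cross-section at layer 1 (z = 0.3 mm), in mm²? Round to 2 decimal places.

40.54 mm²

At z = 0.3 mm: the cone (r1=6.5→r2=3) has section circumradius 6.419 here — a regular 24-gon (area = (24/2)·6.419²·sin(360°/24) = 127.98 mm²); the 9.5×23 cube at (1, 10.5) contributes its full rectangle (area 218.50 mm²); the r=10.5 sphere at (7.5, -2.5) slices to a regular 24-gon of circumradius 10.496 (√(r²−h²) with h=0.3 from center) (area = (24/2)·10.496²·sin(360°/24) = 342.14 mm²); the cube at (11.5, 9) does not reach this height (z outside [0.5, 16.5]); Taking the first minus the rest: starting from the cone (127.98 mm²), the 9.5×23 cube at (1, 10.5) misses the remaining region (no effect); the r=10.5 sphere at (7.5, -2.5) partially overlaps it — only the 87.44 mm² overlap (of its 342.14 mm²) is removed, clipping the outline — area = 40.54 mm². Overall, the cross-section is a single solid region. Net area = 40.54 mm².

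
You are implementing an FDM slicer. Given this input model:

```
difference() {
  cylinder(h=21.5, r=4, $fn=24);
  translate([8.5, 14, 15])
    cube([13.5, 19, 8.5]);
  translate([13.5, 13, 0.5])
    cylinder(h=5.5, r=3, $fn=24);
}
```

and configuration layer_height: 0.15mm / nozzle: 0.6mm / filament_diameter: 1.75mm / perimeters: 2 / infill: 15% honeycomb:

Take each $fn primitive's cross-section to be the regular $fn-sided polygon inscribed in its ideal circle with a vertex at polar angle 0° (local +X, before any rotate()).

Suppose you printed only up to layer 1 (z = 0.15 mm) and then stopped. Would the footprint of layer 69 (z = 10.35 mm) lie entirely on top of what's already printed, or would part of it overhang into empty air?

Compare the two slices. At z = 0.15: the r=4 cylinder contributes a regular 24-gon of circumradius 4 (area = (24/2)·4.000²·sin(360°/24) = 49.69 mm²); the cube at (8.5, 14) is not intersected at this z (z outside [15, 23.5]); the cylinder at (13.5, 13) is absent (z outside [0.5, 6]); After the difference (first − rest): none of the subtracted shapes is present at this height, so the r=4 cylinder is unchanged — area = 49.69 mm². At z = 10.35: the r=4 cylinder gives a regular 24-gon of circumradius 4 (constant along its height) (area = (24/2)·4.000²·sin(360°/24) = 49.69 mm²); the cube at (8.5, 14) is not intersected at this z (z outside [15, 23.5]); the cylinder at (13.5, 13) is not intersected at this z (z outside [0.5, 6]); After the difference (first − rest): none of the subtracted shapes is present at this height, so the r=4 cylinder is unchanged — area = 49.69 mm². Checking containment: the cross-section at z = 10.35 is a subset of the cross-section at z = 0.15.

entirely on top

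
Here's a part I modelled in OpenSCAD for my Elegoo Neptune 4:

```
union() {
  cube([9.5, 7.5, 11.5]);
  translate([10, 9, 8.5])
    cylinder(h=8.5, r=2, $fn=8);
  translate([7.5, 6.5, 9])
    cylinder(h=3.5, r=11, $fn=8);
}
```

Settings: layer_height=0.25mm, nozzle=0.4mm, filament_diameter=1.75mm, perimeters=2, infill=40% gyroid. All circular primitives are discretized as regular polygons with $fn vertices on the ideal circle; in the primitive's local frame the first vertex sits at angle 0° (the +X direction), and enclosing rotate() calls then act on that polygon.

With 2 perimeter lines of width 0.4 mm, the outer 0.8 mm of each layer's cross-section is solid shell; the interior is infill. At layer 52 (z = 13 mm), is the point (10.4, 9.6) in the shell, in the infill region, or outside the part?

infill

At z = 13 mm: the cube does not reach this height (z outside [0, 11.5]); the cylinder at (10, 9): section is a regular 8-gon, circumradius r=2; the cylinder at (7.5, 6.5) is absent (z outside [9, 12.5]); Merging all regions: only the r=2 cylinder at (10, 9) is present, so the union is just that shape — 1 connected region. Overall, the cross-section is a single solid region. The nearest boundary edge runs (11.41, 10.41)→(10.00, 11.00); distance from the point to it = 1.14 mm. The point is inside the cross-section and 1.14 mm from the nearest boundary — more than the 0.8 mm shell width (2 × 0.4), so it's in the infill interior.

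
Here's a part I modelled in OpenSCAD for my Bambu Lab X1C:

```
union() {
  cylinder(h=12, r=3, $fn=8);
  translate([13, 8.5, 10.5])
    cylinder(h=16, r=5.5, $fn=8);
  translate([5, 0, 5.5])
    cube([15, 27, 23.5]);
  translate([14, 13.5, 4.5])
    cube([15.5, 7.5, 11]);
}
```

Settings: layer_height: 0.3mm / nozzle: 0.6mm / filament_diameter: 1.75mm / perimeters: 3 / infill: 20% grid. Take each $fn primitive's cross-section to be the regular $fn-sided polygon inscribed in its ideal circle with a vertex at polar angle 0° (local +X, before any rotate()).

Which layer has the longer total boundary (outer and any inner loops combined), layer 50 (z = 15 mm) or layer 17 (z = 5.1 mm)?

Layer 50 (z = 15): the cylinder is absent (z outside [0, 12]); the cylinder at (13, 8.5): section is a regular 8-gon, circumradius r=5.5 (perimeter = 2·8·5.500·sin(180°/8) = 33.68 mm); the 15×27 cube at (5, 0) contributes its full rectangle (perimeter 84.00 mm); the cube at (14, 13.5) (footprint 15.5×7.5) is included at this height (perimeter 46.00 mm); Combining (union): the regions partially overlap (shared area 130.56 mm²), so the edge portions inside another operand are dropped and the merged outline is re-measured after clipping — boundary = 103.00 mm. So its perimeter = 103.00 mm. Layer 17 (z = 5.1): the cylinder: section is a regular 8-gon, circumradius r=3 (perimeter = 2·8·3.000·sin(180°/8) = 18.37 mm); the cylinder at (13, 8.5) is absent (z outside [10.5, 26.5]); the cube at (5, 0) is not intersected at this z (z outside [5.5, 29]); the 15.5×7.5 cube at (14, 13.5) contributes its full rectangle (perimeter 46.00 mm); Merging all regions: the 2 present regions are separate (no shared area or edge), so areas and boundary lengths simply add and each stays a separate island — boundary = 64.37 mm. So its perimeter = 64.37 mm. Layer 50 is larger (103.00 vs 64.37 mm).

layer 50 (z = 15 mm)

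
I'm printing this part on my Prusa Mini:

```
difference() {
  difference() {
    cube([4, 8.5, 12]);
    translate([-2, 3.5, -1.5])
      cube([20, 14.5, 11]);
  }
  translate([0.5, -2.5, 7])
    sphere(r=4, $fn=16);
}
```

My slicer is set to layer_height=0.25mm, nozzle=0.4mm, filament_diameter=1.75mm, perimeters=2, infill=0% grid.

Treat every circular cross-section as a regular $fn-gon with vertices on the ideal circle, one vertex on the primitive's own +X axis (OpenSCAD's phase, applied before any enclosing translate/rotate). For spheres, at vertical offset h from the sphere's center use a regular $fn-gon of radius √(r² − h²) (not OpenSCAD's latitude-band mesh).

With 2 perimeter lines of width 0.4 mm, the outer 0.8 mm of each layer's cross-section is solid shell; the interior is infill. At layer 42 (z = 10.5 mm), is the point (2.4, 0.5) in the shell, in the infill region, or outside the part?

shell

At z = 10.5 mm: the cube is present — its section is the full 4×8.5 rectangle; the cube at (-2, 3.5) is not intersected at this z (z outside [-1.5, 9.5]); After the difference (first − rest): none of the subtracted shapes is present at this height, so the 4×8.5 cube is unchanged — 1 connected region; the sphere at (0.5, -2.5): section is a regular 16-gon, circumradius = √(r²−h²) = √(4²−3.5²) = 1.936; After the difference (first − rest): starting from that combined region, the r=4 sphere at (0.5, -2.5) misses the remaining region (no effect) — 1 connected region. Overall, the cross-section is a single solid region. The nearest boundary edge runs (4.00, 0.00)→(0.00, 0.00); distance from the point to it = 0.50 mm. The point is inside the cross-section, 0.50 mm from the nearest boundary — within the 0.8 mm shell band (2 × 0.4).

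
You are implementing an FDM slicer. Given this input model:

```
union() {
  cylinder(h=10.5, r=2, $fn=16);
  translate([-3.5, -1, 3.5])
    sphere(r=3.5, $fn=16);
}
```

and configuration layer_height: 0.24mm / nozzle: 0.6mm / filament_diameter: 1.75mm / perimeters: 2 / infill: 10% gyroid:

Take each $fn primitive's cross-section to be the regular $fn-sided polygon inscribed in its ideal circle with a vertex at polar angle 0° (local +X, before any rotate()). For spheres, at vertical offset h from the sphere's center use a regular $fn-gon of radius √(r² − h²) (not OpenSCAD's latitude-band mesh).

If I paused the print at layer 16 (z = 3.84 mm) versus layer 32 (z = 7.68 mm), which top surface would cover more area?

Layer 16 (z = 3.84): the cylinder: section is a regular 16-gon, circumradius r=2 (area = (16/2)·2.000²·sin(360°/16) = 12.25 mm²); the sphere at (-3.5, -1): section is a regular 16-gon, circumradius = √(r²−h²) = √(3.5²−0.34²) = 3.483 (area = (16/2)·3.483²·sin(360°/16) = 37.15 mm²); Merging all regions: the regions partially overlap — summed areas 49.39 mm² minus the doubly-counted overlap 4.62 mm² gives 44.78 mm² — area = 44.78 mm². So its area = 44.78 mm². Layer 32 (z = 7.68): the r=2 cylinder contributes a regular 16-gon of circumradius 2 (area = (16/2)·2.000²·sin(360°/16) = 12.25 mm²); the sphere at (-3.5, -1) is absent (|z−center|=4.180 > r=3.5); Merging all regions: only the r=2 cylinder is present, so the union is just that shape — area = 12.25 mm². So its area = 12.25 mm². Layer 16 is larger (44.78 vs 12.25 mm²).

layer 16 (z = 3.84 mm)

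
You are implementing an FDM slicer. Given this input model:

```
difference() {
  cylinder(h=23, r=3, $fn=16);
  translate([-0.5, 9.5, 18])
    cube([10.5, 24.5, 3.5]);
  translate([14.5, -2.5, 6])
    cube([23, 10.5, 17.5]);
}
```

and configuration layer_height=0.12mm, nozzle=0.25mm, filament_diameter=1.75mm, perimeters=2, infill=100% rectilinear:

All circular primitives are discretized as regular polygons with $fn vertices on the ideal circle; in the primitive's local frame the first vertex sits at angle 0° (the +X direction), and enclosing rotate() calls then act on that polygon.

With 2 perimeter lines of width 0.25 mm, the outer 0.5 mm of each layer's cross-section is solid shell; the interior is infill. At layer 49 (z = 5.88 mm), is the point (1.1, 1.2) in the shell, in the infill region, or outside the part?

infill

At z = 5.88 mm: the r=3 cylinder gives a regular 16-gon of circumradius 3 (constant along its height); the cube at (-0.5, 9.5) is absent (z outside [18, 21.5]); the cube at (14.5, -2.5) is absent (z outside [6, 23.5]); Taking the first minus the rest: none of the subtracted shapes is present at this height, so the r=3 cylinder is unchanged — 1 connected region. Overall, the cross-section is a single solid region. The nearest boundary edge runs (2.12, 2.12)→(1.15, 2.77); distance from the point to it = 1.33 mm. The point is inside the cross-section and 1.33 mm from the nearest boundary — more than the 0.5 mm shell width (2 × 0.25), so it's in the infill interior.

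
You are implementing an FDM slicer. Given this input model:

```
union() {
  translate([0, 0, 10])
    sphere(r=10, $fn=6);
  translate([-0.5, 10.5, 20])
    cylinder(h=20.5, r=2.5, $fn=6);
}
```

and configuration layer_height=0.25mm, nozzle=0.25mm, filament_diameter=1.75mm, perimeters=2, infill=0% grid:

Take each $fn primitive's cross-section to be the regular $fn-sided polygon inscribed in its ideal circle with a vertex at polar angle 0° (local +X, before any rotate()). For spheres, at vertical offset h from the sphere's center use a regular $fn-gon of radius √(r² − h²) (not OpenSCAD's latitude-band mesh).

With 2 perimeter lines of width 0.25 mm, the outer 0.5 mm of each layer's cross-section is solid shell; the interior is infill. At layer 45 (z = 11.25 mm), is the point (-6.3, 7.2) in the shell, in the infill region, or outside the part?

outside

At z = 11.25 mm: the r=10 sphere contributes a regular 6-gon of circumradius √(10²−1.25²) = 9.922; the cylinder at (-0.5, 10.5) is absent (z outside [20, 40.5]); Merging all regions: only the r=10 sphere is present, so the union is just that shape — 1 connected region. Overall, the cross-section is a single solid region. The nearest boundary edge runs (-4.96, 8.59)→(-9.92, 0.00); distance from the point to it = 0.46 mm. The point is not inside any of the regions above, so it lies outside the cross-section (0.46 mm from the nearest boundary).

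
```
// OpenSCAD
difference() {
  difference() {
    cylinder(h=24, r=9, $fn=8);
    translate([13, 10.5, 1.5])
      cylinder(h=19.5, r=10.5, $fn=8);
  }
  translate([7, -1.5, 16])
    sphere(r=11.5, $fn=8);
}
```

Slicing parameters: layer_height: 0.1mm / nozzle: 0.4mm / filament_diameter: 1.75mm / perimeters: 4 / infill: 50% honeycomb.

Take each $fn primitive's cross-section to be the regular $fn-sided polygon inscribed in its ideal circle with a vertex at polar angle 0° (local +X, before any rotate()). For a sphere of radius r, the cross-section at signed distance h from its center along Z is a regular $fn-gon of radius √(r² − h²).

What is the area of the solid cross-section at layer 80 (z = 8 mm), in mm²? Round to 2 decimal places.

At z = 8 mm: the r=9 cylinder contributes a regular 8-gon of circumradius 9 (area = (8/2)·9.000²·sin(360°/8) = 229.10 mm²); the cylinder at (13, 10.5): section is a regular 8-gon, circumradius r=10.5 (area = (8/2)·10.500²·sin(360°/8) = 311.83 mm²); After the difference (first − rest): starting from the r=9 cylinder (229.10 mm²), the r=10.5 cylinder at (13, 10.5) partially overlaps it — only the 9.39 mm² overlap (of its 311.83 mm²) is removed, clipping the outline — area = 219.72 mm²; the r=11.5 sphere at (7, -1.5) slices to a regular 8-gon of circumradius 8.261 (√(r²−h²) with h=8 from center) (area = (8/2)·8.261²·sin(360°/8) = 193.04 mm²); After the difference (first − rest): starting from that combined region (219.72 mm²), the r=11.5 sphere at (7, -1.5) partially overlaps it — only the 89.37 mm² overlap (of its 193.04 mm²) is removed, clipping the outline — area = 130.35 mm². Overall, the cross-section is a single solid region. Net area = 130.35 mm².

130.35 mm²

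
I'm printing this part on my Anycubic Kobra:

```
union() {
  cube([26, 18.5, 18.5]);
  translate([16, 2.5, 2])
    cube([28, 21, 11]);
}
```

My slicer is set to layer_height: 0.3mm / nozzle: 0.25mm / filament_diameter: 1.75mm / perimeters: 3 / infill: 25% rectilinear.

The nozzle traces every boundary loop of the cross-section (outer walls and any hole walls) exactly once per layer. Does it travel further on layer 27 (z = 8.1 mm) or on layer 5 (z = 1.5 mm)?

layer 27 (z = 8.1 mm)

Layer 27 (z = 8.1): the cube is present — its section is the full 26×18.5 rectangle (perimeter 89.00 mm); the cube at (16, 2.5) (footprint 28×21) is included at this height (perimeter 98.00 mm); Combining (union): the regions partially overlap (shared area 160.00 mm²), so the edge portions inside another operand are dropped and the merged outline is re-measured after clipping — boundary = 135.00 mm. So its perimeter = 135.00 mm. Layer 5 (z = 1.5): the cube (footprint 26×18.5) is included at this height (perimeter 89.00 mm); the cube at (16, 2.5) is not intersected at this z (z outside [2, 13]); Combining (union): only the 26×18.5 cube is present, so the union is just that shape — boundary = 89.00 mm. So its perimeter = 89.00 mm. Layer 27 is larger (135.00 vs 89.00 mm).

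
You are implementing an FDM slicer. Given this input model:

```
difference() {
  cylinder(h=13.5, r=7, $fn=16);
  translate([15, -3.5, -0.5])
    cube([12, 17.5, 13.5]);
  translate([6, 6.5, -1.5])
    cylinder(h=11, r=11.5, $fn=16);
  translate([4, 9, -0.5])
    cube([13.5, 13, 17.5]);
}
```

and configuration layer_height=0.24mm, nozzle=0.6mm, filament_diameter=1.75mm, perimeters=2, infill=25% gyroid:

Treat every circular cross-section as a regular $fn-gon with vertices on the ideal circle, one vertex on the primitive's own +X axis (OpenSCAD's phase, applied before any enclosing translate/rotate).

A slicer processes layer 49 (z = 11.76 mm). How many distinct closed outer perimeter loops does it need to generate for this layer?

1

At z = 11.76 mm: the r=7 cylinder gives a regular 16-gon of circumradius 7 (constant along its height); the cube at (15, -3.5) is present — its section is the full 12×17.5 rectangle; the cylinder at (6, 6.5) is absent (z outside [-1.5, 9.5]); the cube at (4, 9) (footprint 13.5×13) is included at this height; After the difference (first − rest): starting from the r=7 cylinder, the 12×17.5 cube at (15, -3.5) misses the remaining region (no effect); the 13.5×13 cube at (4, 9) misses the remaining region (no effect) — 1 connected region. The result has 1 disconnected region.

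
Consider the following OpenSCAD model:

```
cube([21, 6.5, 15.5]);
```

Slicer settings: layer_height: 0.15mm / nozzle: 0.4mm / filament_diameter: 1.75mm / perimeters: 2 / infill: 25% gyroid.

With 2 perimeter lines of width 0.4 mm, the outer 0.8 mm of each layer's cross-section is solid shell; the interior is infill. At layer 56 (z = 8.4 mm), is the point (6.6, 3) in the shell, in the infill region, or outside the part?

infill

At z = 8.4 mm: the cube (footprint 21×6.5) is included at this height. Overall, the cross-section is a single solid region. The nearest boundary edge runs (0.00, 0.00)→(21.00, 0.00); distance from the point to it = 3.00 mm. The point is inside the cross-section and 3.00 mm from the nearest boundary — more than the 0.8 mm shell width (2 × 0.4), so it's in the infill interior.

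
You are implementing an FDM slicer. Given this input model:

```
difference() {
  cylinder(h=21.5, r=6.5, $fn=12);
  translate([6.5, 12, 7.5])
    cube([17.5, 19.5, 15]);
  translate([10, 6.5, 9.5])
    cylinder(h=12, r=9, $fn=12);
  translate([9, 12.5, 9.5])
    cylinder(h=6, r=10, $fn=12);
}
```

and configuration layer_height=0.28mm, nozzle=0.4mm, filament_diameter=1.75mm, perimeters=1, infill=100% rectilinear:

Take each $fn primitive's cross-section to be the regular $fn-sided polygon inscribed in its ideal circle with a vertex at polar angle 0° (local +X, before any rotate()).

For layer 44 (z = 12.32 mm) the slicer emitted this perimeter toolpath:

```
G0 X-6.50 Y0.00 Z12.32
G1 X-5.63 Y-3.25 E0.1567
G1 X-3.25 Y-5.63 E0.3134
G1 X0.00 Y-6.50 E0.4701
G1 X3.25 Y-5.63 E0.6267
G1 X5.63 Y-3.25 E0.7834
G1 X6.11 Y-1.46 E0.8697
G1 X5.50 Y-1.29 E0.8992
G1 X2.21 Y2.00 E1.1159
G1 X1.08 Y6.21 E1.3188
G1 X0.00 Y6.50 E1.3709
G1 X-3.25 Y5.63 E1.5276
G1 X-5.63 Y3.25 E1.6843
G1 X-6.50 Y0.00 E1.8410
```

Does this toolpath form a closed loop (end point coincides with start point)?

Start point (G0): (-6.50, 0.00). End point (last G1): the path returns to the start — closed.

yes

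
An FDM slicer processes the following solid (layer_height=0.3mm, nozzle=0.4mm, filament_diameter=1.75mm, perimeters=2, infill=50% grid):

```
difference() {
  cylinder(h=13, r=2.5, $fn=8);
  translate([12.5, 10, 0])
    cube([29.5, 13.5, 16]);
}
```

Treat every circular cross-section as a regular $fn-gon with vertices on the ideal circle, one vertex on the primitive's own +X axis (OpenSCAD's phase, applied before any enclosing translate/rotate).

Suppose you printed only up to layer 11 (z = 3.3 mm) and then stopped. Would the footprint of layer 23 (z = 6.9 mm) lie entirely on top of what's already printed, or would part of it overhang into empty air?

Compare the two slices. At z = 3.3: the cylinder: section is a regular 8-gon, circumradius r=2.5 (area = (8/2)·2.500²·sin(360°/8) = 17.68 mm²); the cube at (12.5, 10) (footprint 29.5×13.5) is included at this height (area 398.25 mm²); Subtracting the remaining from the first: starting from the r=2.5 cylinder (17.68 mm²), the 29.5×13.5 cube at (12.5, 10) misses the remaining region (no effect) — area = 17.68 mm². At z = 6.9: the r=2.5 cylinder contributes a regular 8-gon of circumradius 2.5 (area = (8/2)·2.500²·sin(360°/8) = 17.68 mm²); the 29.5×13.5 cube at (12.5, 10) contributes its full rectangle (area 398.25 mm²); After the difference (first − rest): starting from the r=2.5 cylinder (17.68 mm²), the 29.5×13.5 cube at (12.5, 10) misses the remaining region (no effect) — area = 17.68 mm². Checking containment: the cross-section at z = 6.9 is a subset of the cross-section at z = 3.3.

entirely on top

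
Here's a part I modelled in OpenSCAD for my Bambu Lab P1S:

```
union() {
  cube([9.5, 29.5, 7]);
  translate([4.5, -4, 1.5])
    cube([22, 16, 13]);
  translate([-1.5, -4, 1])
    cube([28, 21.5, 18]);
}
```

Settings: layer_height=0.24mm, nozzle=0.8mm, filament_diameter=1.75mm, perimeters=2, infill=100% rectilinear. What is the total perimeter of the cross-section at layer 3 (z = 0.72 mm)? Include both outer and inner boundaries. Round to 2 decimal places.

78.00 mm

At z = 0.72 mm: the cube is present — its section is the full 9.5×29.5 rectangle (perimeter 78.00 mm); the cube at (4.5, -4) is absent (z outside [1.5, 14.5]); the cube at (-1.5, -4) is not intersected at this z (z outside [1, 19]); Combining (union): only the 9.5×29.5 cube is present, so the union is just that shape — boundary = 78.00 mm. Overall, the cross-section is a single solid region. Total boundary length (outer) = 78.00 mm.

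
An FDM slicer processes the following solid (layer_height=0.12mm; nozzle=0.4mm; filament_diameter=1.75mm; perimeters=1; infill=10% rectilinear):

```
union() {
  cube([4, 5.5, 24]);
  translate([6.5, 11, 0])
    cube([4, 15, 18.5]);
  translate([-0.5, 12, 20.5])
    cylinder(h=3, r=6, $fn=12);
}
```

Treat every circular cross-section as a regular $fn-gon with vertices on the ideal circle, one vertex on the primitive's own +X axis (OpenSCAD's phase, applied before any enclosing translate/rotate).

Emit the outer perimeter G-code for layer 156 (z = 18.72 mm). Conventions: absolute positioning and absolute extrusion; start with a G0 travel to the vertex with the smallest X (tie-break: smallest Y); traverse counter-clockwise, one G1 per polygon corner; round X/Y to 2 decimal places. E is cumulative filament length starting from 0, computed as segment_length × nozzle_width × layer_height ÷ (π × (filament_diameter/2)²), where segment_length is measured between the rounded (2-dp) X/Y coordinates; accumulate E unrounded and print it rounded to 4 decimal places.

At z = 18.72 mm: the cube is present — its section is the full 4×5.5 rectangle; the cube at (6.5, 11) is not intersected at this z (z outside [0, 18.5]); the cylinder at (-0.5, 12) is absent (z outside [20.5, 23.5]); Merging all regions: only the 4×5.5 cube is present, so the union is just that shape — 1 connected region. The outline is a single polygon with 4 vertices. Extrusion per mm of travel: 0.4 × 0.12 / (π × 0.875²) = 0.019956. Accumulating E over each segment gives final E = 0.3792.

G0 X0.00 Y0.00 Z18.72
G1 X4.00 Y0.00 E0.0798
G1 X4.00 Y5.50 E0.1896
G1 X0.00 Y5.50 E0.2694
G1 X0.00 Y0.00 E0.3792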